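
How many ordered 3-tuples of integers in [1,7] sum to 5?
Coefficient of x^5 in (x + x² + ... + x^7)^3. By inclusion-exclusion on dice exceeding 7: Σ_j (-1)^j C(3,j)·C(5-1-7j, 2) = C(3,0)·C(4,2) = 1·6 = 6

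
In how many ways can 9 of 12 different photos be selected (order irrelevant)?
C(12,9) = 12!/(9!×3!) = 220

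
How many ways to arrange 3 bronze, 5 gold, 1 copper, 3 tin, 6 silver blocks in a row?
18! / (3! × 5! × 1! × 3! × 6!) = 2058376320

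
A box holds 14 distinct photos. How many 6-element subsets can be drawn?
C(14,6) = 14!/(6!×8!) = 3003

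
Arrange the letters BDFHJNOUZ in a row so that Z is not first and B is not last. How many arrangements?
By inclusion-exclusion: 9! - 2×(9-1)! + (9-2)! = 362880 - 80640 + 5040 = 287280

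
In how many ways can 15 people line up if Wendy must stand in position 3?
Fix one position: (15-1)! = 87178291200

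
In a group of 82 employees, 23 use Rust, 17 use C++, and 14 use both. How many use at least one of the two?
|A∪B| = |A| + |B| - |A∩B| = 23 + 17 - 14 = 26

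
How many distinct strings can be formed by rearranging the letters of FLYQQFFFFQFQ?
12! / (1! × 1! × 6! × 4!) = 27720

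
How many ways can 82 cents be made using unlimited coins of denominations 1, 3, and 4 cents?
Coefficient of x^82 in 1/(1-x^1) · 1/(1-x^3) · 1/(1-x^4). Case on j = number of 4-cent coins (j = 0..20); remainder r = 82 - 4j is made from {1,3} in ⌊r/3⌋+1 ways. r = 82, 78, 74, 70, 66, 62, 58, 54, 50, 46, 42, 38, 34, 30, 26, 22, 18, 14, 10, 6, 2 → 28 + 27 + 25 + 24 + 23 + 21 + 20 + 19 + 17 + 16 + 15 + 13 + 12 + 11 + 9 + 8 + 7 + 5 + 4 + 3 + 1 = 308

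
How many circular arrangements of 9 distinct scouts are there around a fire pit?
Circular: fix one position, arrange the rest. (9-1)! = 40320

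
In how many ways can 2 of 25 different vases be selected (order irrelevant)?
C(25,2) = 25!/(2!×23!) = 300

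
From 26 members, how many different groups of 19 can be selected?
C(26,19) = 26!/(19!×7!) = 657800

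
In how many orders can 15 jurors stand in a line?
15! = 1307674368000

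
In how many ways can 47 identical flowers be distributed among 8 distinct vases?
C(47+8-1, 8-1) = C(54, 7) = 177100560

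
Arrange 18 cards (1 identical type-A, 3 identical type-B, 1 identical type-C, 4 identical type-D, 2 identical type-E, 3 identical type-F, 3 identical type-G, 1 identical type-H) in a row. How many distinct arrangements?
18! / (1! × 3! × 1! × 4! × 2! × 3! × 3! × 1!) = 617512896000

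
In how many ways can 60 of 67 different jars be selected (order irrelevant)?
C(67,60) = 67!/(60!×7!) = 869648208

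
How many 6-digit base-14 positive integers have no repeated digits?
First digit: 13 choices (nonzero). Then descending: 13 × 13 × 12 × 11 × 10 × 9 = 2007720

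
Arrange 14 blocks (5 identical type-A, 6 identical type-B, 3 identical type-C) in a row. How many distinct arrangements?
14! / (5! × 6! × 3!) = 168168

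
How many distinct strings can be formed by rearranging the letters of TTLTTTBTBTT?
11! / (2! × 8! × 1!) = 495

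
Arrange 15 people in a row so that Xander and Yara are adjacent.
Treat as block: (15-1)! × 2! = 87178291200 × 2 = 174356582400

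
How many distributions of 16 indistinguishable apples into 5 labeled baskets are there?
C(16+5-1, 5-1) = C(20, 4) = 4845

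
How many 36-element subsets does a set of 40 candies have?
C(40,36) = 40!/(36!×4!) = 91390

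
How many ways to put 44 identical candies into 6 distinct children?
C(44+6-1, 6-1) = C(49, 5) = 1906884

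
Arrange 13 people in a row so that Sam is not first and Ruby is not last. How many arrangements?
By inclusion-exclusion: 13! - 2×(13-1)! + (13-2)! = 6227020800 - 958003200 + 39916800 = 5308934400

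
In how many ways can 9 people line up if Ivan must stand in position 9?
Fix one position: (9-1)! = 40320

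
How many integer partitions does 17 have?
Pentagonal recurrence p(n) = p(n-1) + p(n-2) - p(n-5) - p(n-7) + p(n-12) + p(n-15) - ... gives p(0..16) = 1, 1, 2, 3, 5, 7, 11, 15, 22, 30, 42, 56, 77, 101, 135, 176, 231. p(17) = p(16) + p(15) - p(12) - p(10) + p(5) + p(2) = 231 + 176 - 77 - 42 + 7 + 2 = 297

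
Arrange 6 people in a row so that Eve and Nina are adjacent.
Treat as block: (6-1)! × 2! = 120 × 2 = 240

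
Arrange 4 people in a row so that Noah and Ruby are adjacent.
Treat as block: (4-1)! × 2! = 6 × 2 = 12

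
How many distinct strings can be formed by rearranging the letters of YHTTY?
5! / (2! × 2! × 1!) = 30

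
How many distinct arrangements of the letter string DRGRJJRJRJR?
11! / (4! × 1! × 1! × 5!) = 13860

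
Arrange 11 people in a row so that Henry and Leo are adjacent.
Treat as block: (11-1)! × 2! = 3628800 × 2 = 7257600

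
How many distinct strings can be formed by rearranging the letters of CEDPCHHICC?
10! / (1! × 1! × 2! × 1! × 4! × 1!) = 75600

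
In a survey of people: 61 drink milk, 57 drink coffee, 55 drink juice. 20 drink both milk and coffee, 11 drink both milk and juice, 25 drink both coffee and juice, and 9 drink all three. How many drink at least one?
|A∪B∪C| = 61+57+55-20-11-25+9 = 126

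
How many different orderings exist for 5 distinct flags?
5! = 120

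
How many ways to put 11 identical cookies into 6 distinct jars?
C(11+6-1, 6-1) = C(16, 5) = 4368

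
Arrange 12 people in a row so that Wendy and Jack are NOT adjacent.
Total - adjacent = 12! - (12-1)!×2 = 479001600 - 79833600 = 399168000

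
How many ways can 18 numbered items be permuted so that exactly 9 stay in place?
Choose the 9 fixed points C(18,9) = 48620, derange the rest: !9 = Σ_{j=0}^{9} (-1)^j·9!/j! = 362880 - 362880 + 181440 - 60480 + 15120 - 3024 + 504 - 72 + 9 - 1 = 133496. Product = 48620 × 133496 = 6490575520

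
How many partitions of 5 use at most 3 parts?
By conjugation, equals partitions of 5 into parts ≤ 3. Let r_j(i) = number of partitions of i into parts ≤ j, for i = 0..5. r_1(i) = 1 for all i; r_j(i) = r_{j-1}(i) + r_j(i-j). Rows j = 2..3: ≤2: 1 1 2 2 3 3; ≤3: 1 1 2 3 4 5. r_3(5) = 5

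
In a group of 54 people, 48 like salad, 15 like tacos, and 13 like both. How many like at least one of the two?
|A∪B| = |A| + |B| - |A∩B| = 48 + 15 - 13 = 50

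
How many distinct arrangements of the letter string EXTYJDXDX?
9! / (1! × 1! × 1! × 1! × 3! × 2!) = 30240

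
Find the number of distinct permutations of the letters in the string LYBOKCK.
7! / (1! × 1! × 1! × 2! × 1! × 1!) = 2520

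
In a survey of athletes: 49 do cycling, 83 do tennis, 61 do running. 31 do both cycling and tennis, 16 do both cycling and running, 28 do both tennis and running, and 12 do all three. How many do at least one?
|A∪B∪C| = 49+83+61-31-16-28+12 = 130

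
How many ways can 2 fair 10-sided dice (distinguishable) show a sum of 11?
Coefficient of x^11 in (x + x² + ... + x^10)^2. By inclusion-exclusion on dice exceeding 10: Σ_j (-1)^j C(2,j)·C(11-1-10j, 1) = C(2,0)·C(10,1) = 1·10 = 10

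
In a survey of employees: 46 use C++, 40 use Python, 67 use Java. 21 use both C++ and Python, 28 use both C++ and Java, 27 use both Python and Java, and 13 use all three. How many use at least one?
|A∪B∪C| = 46+40+67-21-28-27+13 = 90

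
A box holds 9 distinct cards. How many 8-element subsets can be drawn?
C(9,8) = 9!/(8!×1!) = 9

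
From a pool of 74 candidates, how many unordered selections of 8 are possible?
C(74,8) = 74!/(8!×66!) = 15071474661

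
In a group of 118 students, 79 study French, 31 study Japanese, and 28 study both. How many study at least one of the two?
|A∪B| = |A| + |B| - |A∩B| = 79 + 31 - 28 = 82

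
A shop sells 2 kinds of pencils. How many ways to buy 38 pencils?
C(38+2-1, 2-1) = C(39, 1) = 39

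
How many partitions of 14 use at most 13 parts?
By conjugation, equals partitions of 14 into parts ≤ 13. Let r_j(i) = number of partitions of i into parts ≤ j, for i = 0..14. r_1(i) = 1 for all i; r_j(i) = r_{j-1}(i) + r_j(i-j). Rows j = 2..13: ≤2: 1 1 2 2 3 3 4 4 5 5 6 6 7 7 8; ≤3: 1 1 2 3 4 5 7 8 10 12 14 16 19 21 24; ≤4: 1 1 2 3 5 6 9 11 15 18 23 27 34 39 47; ≤5: 1 1 2 3 5 7 10 13 18 23 30 37 47 57 70; ≤6: 1 1 2 3 5 7 11 14 20 26 35 44 58 71 90; ≤7: 1 1 2 3 5 7 11 15 21 28 38 49 65 82 105; ≤8: 1 1 2 3 5 7 11 15 22 29 40 52 70 89 116; ≤9: 1 1 2 3 5 7 11 15 22 30 41 54 73 94 123; ≤10: 1 1 2 3 5 7 11 15 22 30 42 55 75 97 128; ≤11: 1 1 2 3 5 7 11 15 22 30 42 56 76 99 131; ≤12: 1 1 2 3 5 7 11 15 22 30 42 56 77 100 133; ≤13: 1 1 2 3 5 7 11 15 22 30 42 56 77 101 134. r_13(14) = 134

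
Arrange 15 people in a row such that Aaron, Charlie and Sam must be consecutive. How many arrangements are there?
Treat the 3 as one block: (15-3+1)! × 3! = 6227020800 × 6 = 37362124800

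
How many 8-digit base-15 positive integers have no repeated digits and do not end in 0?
Last digit: 14 nonzero choices. First digit: 13 (nonzero, ≠last). Middle 6: P(13,6) = 1235520. Total = 224864640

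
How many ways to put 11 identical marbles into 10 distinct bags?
C(11+10-1, 10-1) = C(20, 9) = 167960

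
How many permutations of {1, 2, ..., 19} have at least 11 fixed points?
Exactly j fixed points: C(19,j)·!(19-j); sum over j ≥ 11 (derangement numbers via !m = (m-1)·(!(m-1) + !(m-2)): !0..!8 = 1, 0, 1, 2, 9, 44, 265, 1854, 14833). Σ_{j=11}^{19} C(19,j)·!(19-j) = C(19,11)·!8 + C(19,12)·!7 + C(19,13)·!6 + C(19,14)·!5 + C(19,15)·!4 + C(19,16)·!3 + C(19,17)·!2 + C(19,18)·!1 + C(19,19)·!0 = 75582·14833 + 50388·1854 + 27132·265 + 11628·44 + 3876·9 + 969·2 + 171·1 + 19·0 + 1·1 = 1222265764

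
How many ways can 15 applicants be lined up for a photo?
15! = 1307674368000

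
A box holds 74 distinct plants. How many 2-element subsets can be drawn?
C(74,2) = 74!/(2!×72!) = 2701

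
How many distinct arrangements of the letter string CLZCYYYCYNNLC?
13! / (4! × 4! × 2! × 1! × 2!) = 2702700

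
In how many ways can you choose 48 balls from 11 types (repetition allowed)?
C(48+11-1, 11-1) = C(58, 10) = 52179482355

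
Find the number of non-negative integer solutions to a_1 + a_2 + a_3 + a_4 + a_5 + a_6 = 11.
C(11+6-1, 6-1) = C(16, 5) = 4368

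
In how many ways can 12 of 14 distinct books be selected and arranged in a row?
P(14,12) = 14!/(14-12)! = 43589145600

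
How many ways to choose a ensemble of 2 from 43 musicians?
C(43,2) = 43!/(2!×41!) = 903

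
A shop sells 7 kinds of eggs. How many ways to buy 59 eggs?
C(59+7-1, 7-1) = C(65, 6) = 82598880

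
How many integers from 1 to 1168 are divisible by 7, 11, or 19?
⌊1168/7⌋+⌊1168/11⌋+⌊1168/19⌋ - ⌊1168/77⌋-⌊1168/133⌋-⌊1168/209⌋ + ⌊1168/1463⌋ = 166+106+61 - 15-8-5 + 0 = 305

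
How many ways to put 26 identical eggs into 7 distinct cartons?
C(26+7-1, 7-1) = C(32, 6) = 906192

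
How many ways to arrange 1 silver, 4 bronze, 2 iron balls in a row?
7! / (1! × 4! × 2!) = 105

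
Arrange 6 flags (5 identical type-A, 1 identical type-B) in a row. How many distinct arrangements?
6! / (5! × 1!) = 6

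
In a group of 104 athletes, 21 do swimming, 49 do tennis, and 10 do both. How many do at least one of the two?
|A∪B| = |A| + |B| - |A∩B| = 21 + 49 - 10 = 60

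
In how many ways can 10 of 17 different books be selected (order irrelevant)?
C(17,10) = 17!/(10!×7!) = 19448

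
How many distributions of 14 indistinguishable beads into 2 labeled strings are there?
C(14+2-1, 2-1) = C(15, 1) = 15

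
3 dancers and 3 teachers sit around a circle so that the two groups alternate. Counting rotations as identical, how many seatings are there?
Fix one of the dancers: (3-1)! ways for the remaining dancers, × 3! ways for the teachers = 2 × 6 = 12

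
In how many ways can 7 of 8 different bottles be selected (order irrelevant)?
C(8,7) = 8!/(7!×1!) = 8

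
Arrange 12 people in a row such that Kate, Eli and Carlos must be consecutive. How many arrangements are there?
Treat the 3 as one block: (12-3+1)! × 3! = 3628800 × 6 = 21772800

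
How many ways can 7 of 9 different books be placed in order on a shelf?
P(9,7) = 9!/(9-7)! = 181440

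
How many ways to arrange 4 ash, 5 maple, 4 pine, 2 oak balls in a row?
15! / (4! × 5! × 4! × 2!) = 9459450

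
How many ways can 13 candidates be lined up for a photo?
13! = 6227020800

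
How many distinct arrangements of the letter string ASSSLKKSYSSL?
12! / (2! × 1! × 6! × 2! × 1!) = 166320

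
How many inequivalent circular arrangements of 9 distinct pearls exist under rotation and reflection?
(9-1)!/2 = 40320/2 = 20160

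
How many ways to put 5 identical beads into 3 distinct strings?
C(5+3-1, 3-1) = C(7, 2) = 21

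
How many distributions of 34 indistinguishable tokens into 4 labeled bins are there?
C(34+4-1, 4-1) = C(37, 3) = 7770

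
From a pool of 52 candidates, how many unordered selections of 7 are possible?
C(52,7) = 52!/(7!×45!) = 133784560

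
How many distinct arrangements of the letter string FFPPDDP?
7! / (3! × 2! × 2!) = 210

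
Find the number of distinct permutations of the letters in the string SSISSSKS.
8! / (1! × 1! × 6!) = 56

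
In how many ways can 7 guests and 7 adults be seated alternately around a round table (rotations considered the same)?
Fix one of the guests: (7-1)! ways for the remaining guests, × 7! ways for the adults = 720 × 5040 = 3628800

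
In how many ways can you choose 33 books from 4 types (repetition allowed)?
C(33+4-1, 4-1) = C(36, 3) = 7140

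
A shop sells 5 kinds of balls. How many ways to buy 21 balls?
C(21+5-1, 5-1) = C(25, 4) = 12650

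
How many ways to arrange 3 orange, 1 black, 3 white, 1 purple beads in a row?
8! / (3! × 1! × 3! × 1!) = 1120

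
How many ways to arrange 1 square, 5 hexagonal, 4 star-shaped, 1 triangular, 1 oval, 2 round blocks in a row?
14! / (1! × 5! × 4! × 1! × 1! × 2!) = 15135120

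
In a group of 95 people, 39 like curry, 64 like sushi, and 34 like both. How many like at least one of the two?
|A∪B| = |A| + |B| - |A∩B| = 39 + 64 - 34 = 69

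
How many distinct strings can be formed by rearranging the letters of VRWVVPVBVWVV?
12! / (1! × 1! × 2! × 7! × 1!) = 47520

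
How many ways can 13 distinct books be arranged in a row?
13! = 6227020800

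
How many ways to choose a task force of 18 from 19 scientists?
C(19,18) = 19!/(18!×1!) = 19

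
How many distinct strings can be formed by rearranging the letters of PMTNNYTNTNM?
11! / (1! × 2! × 4! × 3! × 1!) = 138600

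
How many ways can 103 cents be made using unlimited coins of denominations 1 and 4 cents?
Coefficient of x^103 in 1/(1-x^1) · 1/(1-x^4). Use j coins of 4 for j = 0..⌊103/4⌋ = 25, the rest in 1s: 25 + 1 = 26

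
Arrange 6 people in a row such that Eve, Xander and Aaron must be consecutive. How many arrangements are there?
Treat the 3 as one block: (6-3+1)! × 3! = 24 × 6 = 144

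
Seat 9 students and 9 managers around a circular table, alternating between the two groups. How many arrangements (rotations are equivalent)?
Fix one of the students: (9-1)! ways for the remaining students, × 9! ways for the managers = 40320 × 362880 = 14631321600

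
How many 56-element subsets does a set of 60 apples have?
C(60,56) = 60!/(56!×4!) = 487635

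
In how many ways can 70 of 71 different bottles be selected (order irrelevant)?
C(71,70) = 71!/(70!×1!) = 71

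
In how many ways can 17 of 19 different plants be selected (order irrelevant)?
C(19,17) = 19!/(17!×2!) = 171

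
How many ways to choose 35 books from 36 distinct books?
C(36,35) = 36!/(35!×1!) = 36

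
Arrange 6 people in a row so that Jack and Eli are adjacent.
Treat as block: (6-1)! × 2! = 120 × 2 = 240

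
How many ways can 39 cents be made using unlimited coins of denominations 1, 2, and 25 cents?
Coefficient of x^39 in 1/(1-x^1) · 1/(1-x^2) · 1/(1-x^25). Case on j = number of 25-cent coins (j = 0..1); remainder r = 39 - 25j is made from {1,2} in ⌊r/2⌋+1 ways. r = 39, 14 → 20 + 8 = 28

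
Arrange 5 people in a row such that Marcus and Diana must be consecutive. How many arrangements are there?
Treat the 2 as one block: (5-2+1)! × 2! = 24 × 2 = 48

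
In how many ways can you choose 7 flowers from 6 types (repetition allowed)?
C(7+6-1, 6-1) = C(12, 5) = 792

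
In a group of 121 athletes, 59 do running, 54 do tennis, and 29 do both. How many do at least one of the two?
|A∪B| = |A| + |B| - |A∩B| = 59 + 54 - 29 = 84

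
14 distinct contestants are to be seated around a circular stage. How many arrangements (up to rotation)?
Circular: fix one position, arrange the rest. (14-1)! = 6227020800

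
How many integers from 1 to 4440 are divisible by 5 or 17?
⌊4440/5⌋ + ⌊4440/17⌋ - ⌊4440/85⌋ = 888 + 261 - 52 = 1097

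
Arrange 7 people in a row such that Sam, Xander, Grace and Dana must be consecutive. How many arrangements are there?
Treat the 4 as one block: (7-4+1)! × 4! = 24 × 24 = 576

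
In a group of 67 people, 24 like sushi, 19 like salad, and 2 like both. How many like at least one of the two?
|A∪B| = |A| + |B| - |A∩B| = 24 + 19 - 2 = 41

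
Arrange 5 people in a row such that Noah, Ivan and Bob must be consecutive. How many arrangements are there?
Treat the 3 as one block: (5-3+1)! × 3! = 6 × 6 = 36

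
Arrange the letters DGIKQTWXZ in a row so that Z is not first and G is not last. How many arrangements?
By inclusion-exclusion: 9! - 2×(9-1)! + (9-2)! = 362880 - 80640 + 5040 = 287280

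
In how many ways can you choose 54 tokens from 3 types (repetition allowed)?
C(54+3-1, 3-1) = C(56, 2) = 1540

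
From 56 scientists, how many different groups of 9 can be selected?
C(56,9) = 56!/(9!×47!) = 7575968400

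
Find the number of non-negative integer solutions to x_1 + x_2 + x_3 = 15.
C(15+3-1, 3-1) = C(17, 2) = 136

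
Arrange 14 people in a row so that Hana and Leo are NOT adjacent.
Total - adjacent = 14! - (14-1)!×2 = 87178291200 - 12454041600 = 74724249600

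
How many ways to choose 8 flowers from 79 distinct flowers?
C(79,8) = 79!/(8!×71!) = 26088783435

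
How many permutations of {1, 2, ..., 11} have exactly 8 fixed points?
Choose the 8 fixed points C(11,8) = 165, derange the rest: !3 = Σ_{j=0}^{3} (-1)^j·3!/j! = 6 - 6 + 3 - 1 = 2. Product = 165 × 2 = 330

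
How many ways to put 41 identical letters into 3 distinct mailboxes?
C(41+3-1, 3-1) = C(43, 2) = 903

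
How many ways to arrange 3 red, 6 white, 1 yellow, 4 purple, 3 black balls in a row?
17! / (3! × 6! × 1! × 4! × 3!) = 571771200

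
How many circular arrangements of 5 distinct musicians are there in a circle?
Circular: fix one position, arrange the rest. (5-1)! = 24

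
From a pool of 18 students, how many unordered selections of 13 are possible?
C(18,13) = 18!/(13!×5!) = 8568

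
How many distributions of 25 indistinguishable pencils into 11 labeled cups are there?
C(25+11-1, 11-1) = C(35, 10) = 183579396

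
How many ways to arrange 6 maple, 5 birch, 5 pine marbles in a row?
16! / (6! × 5! × 5!) = 2018016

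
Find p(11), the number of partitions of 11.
Pentagonal recurrence p(n) = p(n-1) + p(n-2) - p(n-5) - p(n-7) + p(n-12) + p(n-15) - ... gives p(0..10) = 1, 1, 2, 3, 5, 7, 11, 15, 22, 30, 42. p(11) = p(10) + p(9) - p(6) - p(4) = 42 + 30 - 11 - 5 = 56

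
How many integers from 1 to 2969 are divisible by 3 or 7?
⌊2969/3⌋ + ⌊2969/7⌋ - ⌊2969/21⌋ = 989 + 424 - 141 = 1272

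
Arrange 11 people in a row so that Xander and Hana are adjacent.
Treat as block: (11-1)! × 2! = 3628800 × 2 = 7257600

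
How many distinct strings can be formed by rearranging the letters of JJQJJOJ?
7! / (1! × 5! × 1!) = 42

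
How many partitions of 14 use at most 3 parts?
By conjugation, equals partitions of 14 into parts ≤ 3. Let r_j(i) = number of partitions of i into parts ≤ j, for i = 0..14. r_1(i) = 1 for all i; r_j(i) = r_{j-1}(i) + r_j(i-j). Rows j = 2..3: ≤2: 1 1 2 2 3 3 4 4 5 5 6 6 7 7 8; ≤3: 1 1 2 3 4 5 7 8 10 12 14 16 19 21 24. r_3(14) = 24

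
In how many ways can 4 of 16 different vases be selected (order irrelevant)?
C(16,4) = 16!/(4!×12!) = 1820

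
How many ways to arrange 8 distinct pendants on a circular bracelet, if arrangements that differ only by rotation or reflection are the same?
(8-1)!/2 = 5040/2 = 2520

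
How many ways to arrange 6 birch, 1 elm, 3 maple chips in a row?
10! / (6! × 1! × 3!) = 840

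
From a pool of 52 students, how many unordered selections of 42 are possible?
C(52,42) = 52!/(42!×10!) = 15820024220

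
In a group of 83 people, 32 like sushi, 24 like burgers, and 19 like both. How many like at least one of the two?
|A∪B| = |A| + |B| - |A∩B| = 32 + 24 - 19 = 37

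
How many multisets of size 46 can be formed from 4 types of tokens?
C(46+4-1, 4-1) = C(49, 3) = 18424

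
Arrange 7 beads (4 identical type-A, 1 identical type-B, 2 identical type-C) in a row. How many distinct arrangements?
7! / (4! × 1! × 2!) = 105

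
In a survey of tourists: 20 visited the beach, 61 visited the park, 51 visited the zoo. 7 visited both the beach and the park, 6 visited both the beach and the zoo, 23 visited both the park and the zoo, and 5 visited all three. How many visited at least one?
|A∪B∪C| = 20+61+51-7-6-23+5 = 101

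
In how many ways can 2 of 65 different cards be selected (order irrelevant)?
C(65,2) = 65!/(2!×63!) = 2080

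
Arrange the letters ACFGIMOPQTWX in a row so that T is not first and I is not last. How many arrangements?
By inclusion-exclusion: 12! - 2×(12-1)! + (12-2)! = 479001600 - 79833600 + 3628800 = 402796800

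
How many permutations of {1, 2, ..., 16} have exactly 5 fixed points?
Choose the 5 fixed points C(16,5) = 4368, derange the rest: !11 = Σ_{j=0}^{11} (-1)^j·11!/j! = 39916800 - 39916800 + 19958400 - 6652800 + 1663200 - 332640 + 55440 - 7920 + 990 - 110 + 11 - 1 = 14684570. Product = 4368 × 14684570 = 64142201760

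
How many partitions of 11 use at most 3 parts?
By conjugation, equals partitions of 11 into parts ≤ 3. Let r_j(i) = number of partitions of i into parts ≤ j, for i = 0..11. r_1(i) = 1 for all i; r_j(i) = r_{j-1}(i) + r_j(i-j). Rows j = 2..3: ≤2: 1 1 2 2 3 3 4 4 5 5 6 6; ≤3: 1 1 2 3 4 5 7 8 10 12 14 16. r_3(11) = 16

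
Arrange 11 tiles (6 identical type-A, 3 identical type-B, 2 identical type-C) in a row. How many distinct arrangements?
11! / (6! × 3! × 2!) = 4620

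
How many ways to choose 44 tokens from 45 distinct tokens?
C(45,44) = 45!/(44!×1!) = 45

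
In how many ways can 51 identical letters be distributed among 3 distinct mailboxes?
C(51+3-1, 3-1) = C(53, 2) = 1378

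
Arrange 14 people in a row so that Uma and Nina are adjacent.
Treat as block: (14-1)! × 2! = 6227020800 × 2 = 12454041600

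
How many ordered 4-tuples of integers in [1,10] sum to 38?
Coefficient of x^38 in (x + x² + ... + x^10)^4. By inclusion-exclusion on dice exceeding 10: Σ_j (-1)^j C(4,j)·C(38-1-10j, 3) = C(4,0)·C(37,3) - C(4,1)·C(27,3) + C(4,2)·C(17,3) - C(4,3)·C(7,3) = 1·7770 - 4·2925 + 6·680 - 4·35 = 10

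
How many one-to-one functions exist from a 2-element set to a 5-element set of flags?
P(5,2) = 5!/(5-2)! = 20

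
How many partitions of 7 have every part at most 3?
Let r_j(i) = number of partitions of i into parts ≤ j, for i = 0..7. r_1(i) = 1 for all i; r_j(i) = r_{j-1}(i) + r_j(i-j). Rows j = 2..3: ≤2: 1 1 2 2 3 3 4 4; ≤3: 1 1 2 3 4 5 7 8. r_3(7) = 8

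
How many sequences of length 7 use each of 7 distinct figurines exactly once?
7! = 5040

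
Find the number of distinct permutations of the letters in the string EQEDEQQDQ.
9! / (3! × 2! × 4!) = 1260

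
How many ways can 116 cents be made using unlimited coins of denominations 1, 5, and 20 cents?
Coefficient of x^116 in 1/(1-x^1) · 1/(1-x^5) · 1/(1-x^20). Case on j = number of 20-cent coins (j = 0..5); remainder r = 116 - 20j is made from {1,5} in ⌊r/5⌋+1 ways. r = 116, 96, 76, 56, 36, 16 → 24 + 20 + 16 + 12 + 8 + 4 = 84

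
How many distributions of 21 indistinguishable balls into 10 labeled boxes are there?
C(21+10-1, 10-1) = C(30, 9) = 14307150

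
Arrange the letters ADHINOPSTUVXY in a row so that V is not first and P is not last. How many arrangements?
By inclusion-exclusion: 13! - 2×(13-1)! + (13-2)! = 6227020800 - 958003200 + 39916800 = 5308934400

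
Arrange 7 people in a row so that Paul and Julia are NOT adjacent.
Total - adjacent = 7! - (7-1)!×2 = 5040 - 1440 = 3600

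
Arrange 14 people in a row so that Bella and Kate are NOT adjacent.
Total - adjacent = 14! - (14-1)!×2 = 87178291200 - 12454041600 = 74724249600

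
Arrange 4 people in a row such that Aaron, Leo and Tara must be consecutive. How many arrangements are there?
Treat the 3 as one block: (4-3+1)! × 3! = 2 × 6 = 12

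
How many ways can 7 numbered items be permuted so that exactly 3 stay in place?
Choose the 3 fixed points C(7,3) = 35, derange the rest: !4 = Σ_{j=0}^{4} (-1)^j·4!/j! = 24 - 24 + 12 - 4 + 1 = 9. Product = 35 × 9 = 315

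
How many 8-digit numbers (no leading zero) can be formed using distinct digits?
First digit: 9 choices (nonzero). Then descending: 9 × 9 × 8 × 7 × 6 × 5 × 4 × 3 = 1632960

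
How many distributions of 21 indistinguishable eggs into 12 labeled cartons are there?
C(21+12-1, 12-1) = C(32, 11) = 129024480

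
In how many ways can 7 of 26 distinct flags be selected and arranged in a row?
P(26,7) = 26!/(26-7)! = 3315312000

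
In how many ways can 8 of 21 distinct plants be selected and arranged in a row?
P(21,8) = 21!/(21-8)! = 8204716800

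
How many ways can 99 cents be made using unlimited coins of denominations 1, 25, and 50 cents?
Coefficient of x^99 in 1/(1-x^1) · 1/(1-x^25) · 1/(1-x^50). Case on j = number of 50-cent coins (j = 0..1); remainder r = 99 - 50j is made from {1,25} in ⌊r/25⌋+1 ways. r = 99, 49 → 4 + 2 = 6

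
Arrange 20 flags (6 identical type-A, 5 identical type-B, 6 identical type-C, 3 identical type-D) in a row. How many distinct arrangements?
20! / (6! × 5! × 6! × 3!) = 6518191680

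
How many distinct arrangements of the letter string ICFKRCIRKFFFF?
13! / (2! × 2! × 2! × 5! × 2!) = 3243240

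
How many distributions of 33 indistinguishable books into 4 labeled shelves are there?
C(33+4-1, 4-1) = C(36, 3) = 7140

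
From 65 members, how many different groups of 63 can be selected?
C(65,63) = 65!/(63!×2!) = 2080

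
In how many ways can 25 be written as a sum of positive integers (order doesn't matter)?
Pentagonal recurrence p(n) = p(n-1) + p(n-2) - p(n-5) - p(n-7) + p(n-12) + p(n-15) - ... gives p(0..24) = 1, 1, 2, 3, 5, 7, 11, 15, 22, 30, 42, 56, 77, 101, 135, 176, 231, 297, 385, 490, 627, 792, 1002, 1255, 1575. p(25) = p(24) + p(23) - p(20) - p(18) + p(13) + p(10) - p(3) = 1575 + 1255 - 627 - 385 + 101 + 42 - 3 = 1958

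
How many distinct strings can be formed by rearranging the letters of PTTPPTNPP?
9! / (1! × 3! × 5!) = 504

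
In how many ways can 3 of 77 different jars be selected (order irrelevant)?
C(77,3) = 77!/(3!×74!) = 73150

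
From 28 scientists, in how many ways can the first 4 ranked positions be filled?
P(28,4) = 28!/(28-4)! = 491400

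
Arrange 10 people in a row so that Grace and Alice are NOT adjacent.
Total - adjacent = 10! - (10-1)!×2 = 3628800 - 725760 = 2903040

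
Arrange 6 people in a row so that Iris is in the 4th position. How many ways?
Fix one position: (6-1)! = 120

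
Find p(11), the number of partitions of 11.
Pentagonal recurrence p(n) = p(n-1) + p(n-2) - p(n-5) - p(n-7) + p(n-12) + p(n-15) - ... gives p(0..10) = 1, 1, 2, 3, 5, 7, 11, 15, 22, 30, 42. p(11) = p(10) + p(9) - p(6) - p(4) = 42 + 30 - 11 - 5 = 56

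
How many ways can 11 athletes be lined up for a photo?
11! = 39916800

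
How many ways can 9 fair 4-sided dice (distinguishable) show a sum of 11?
Coefficient of x^11 in (x + x² + ... + x^4)^9. By inclusion-exclusion on dice exceeding 4: Σ_j (-1)^j C(9,j)·C(11-1-4j, 8) = C(9,0)·C(10,8) = 1·45 = 45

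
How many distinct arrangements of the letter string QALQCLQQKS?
10! / (1! × 2! × 1! × 4! × 1! × 1!) = 75600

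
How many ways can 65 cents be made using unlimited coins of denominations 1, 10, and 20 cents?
Coefficient of x^65 in 1/(1-x^1) · 1/(1-x^10) · 1/(1-x^20). Case on j = number of 20-cent coins (j = 0..3); remainder r = 65 - 20j is made from {1,10} in ⌊r/10⌋+1 ways. r = 65, 45, 25, 5 → 7 + 5 + 3 + 1 = 16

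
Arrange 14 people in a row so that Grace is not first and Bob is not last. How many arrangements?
By inclusion-exclusion: 14! - 2×(14-1)! + (14-2)! = 87178291200 - 12454041600 + 479001600 = 75203251200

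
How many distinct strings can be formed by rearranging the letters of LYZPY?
5! / (1! × 1! × 2! × 1!) = 60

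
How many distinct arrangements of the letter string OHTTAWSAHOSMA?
13! / (1! × 3! × 2! × 2! × 2! × 2! × 1!) = 64864800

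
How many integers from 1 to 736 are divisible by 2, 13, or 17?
⌊736/2⌋+⌊736/13⌋+⌊736/17⌋ - ⌊736/26⌋-⌊736/34⌋-⌊736/221⌋ + ⌊736/442⌋ = 368+56+43 - 28-21-3 + 1 = 416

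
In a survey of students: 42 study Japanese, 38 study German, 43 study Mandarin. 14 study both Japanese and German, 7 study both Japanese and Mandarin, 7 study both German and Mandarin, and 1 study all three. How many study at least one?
|A∪B∪C| = 42+38+43-14-7-7+1 = 96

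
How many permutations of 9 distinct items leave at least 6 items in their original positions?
Exactly j fixed points: C(9,j)·!(9-j); sum over j ≥ 6 (derangement numbers via !m = (m-1)·(!(m-1) + !(m-2)): !0..!3 = 1, 0, 1, 2). Σ_{j=6}^{9} C(9,j)·!(9-j) = C(9,6)·!3 + C(9,7)·!2 + C(9,8)·!1 + C(9,9)·!0 = 84·2 + 36·1 + 9·0 + 1·1 = 205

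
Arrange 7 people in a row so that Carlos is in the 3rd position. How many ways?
Fix one position: (7-1)! = 720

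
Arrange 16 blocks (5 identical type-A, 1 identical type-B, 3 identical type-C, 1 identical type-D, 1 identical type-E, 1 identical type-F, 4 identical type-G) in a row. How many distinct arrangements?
16! / (5! × 1! × 3! × 1! × 1! × 1! × 4!) = 1210809600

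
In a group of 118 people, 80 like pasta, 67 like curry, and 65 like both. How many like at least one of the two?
|A∪B| = |A| + |B| - |A∩B| = 80 + 67 - 65 = 82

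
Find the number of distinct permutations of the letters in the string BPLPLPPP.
8! / (1! × 2! × 5!) = 168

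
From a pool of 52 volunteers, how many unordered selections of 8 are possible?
C(52,8) = 52!/(8!×44!) = 752538150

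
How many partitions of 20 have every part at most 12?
Let r_j(i) = number of partitions of i into parts ≤ j, for i = 0..20. r_1(i) = 1 for all i; r_j(i) = r_{j-1}(i) + r_j(i-j). Rows j = 2..12: ≤2: 1 1 2 2 3 3 4 4 5 5 6 6 7 7 8 8 9 9 10 10 11; ≤3: 1 1 2 3 4 5 7 8 10 12 14 16 19 21 24 27 30 33 37 40 44; ≤4: 1 1 2 3 5 6 9 11 15 18 23 27 34 39 47 54 64 72 84 94 108; ≤5: 1 1 2 3 5 7 10 13 18 23 30 37 47 57 70 84 101 119 141 164 192; ≤6: 1 1 2 3 5 7 11 14 20 26 35 44 58 71 90 110 136 163 199 235 282; ≤7: 1 1 2 3 5 7 11 15 21 28 38 49 65 82 105 131 164 201 248 300 364; ≤8: 1 1 2 3 5 7 11 15 22 29 40 52 70 89 116 146 186 230 288 352 434; ≤9: 1 1 2 3 5 7 11 15 22 30 41 54 73 94 123 157 201 252 318 393 488; ≤10: 1 1 2 3 5 7 11 15 22 30 42 55 75 97 128 164 212 267 340 423 530; ≤11: 1 1 2 3 5 7 11 15 22 30 42 56 76 99 131 169 219 278 355 445 560; ≤12: 1 1 2 3 5 7 11 15 22 30 42 56 77 100 133 172 224 285 366 460 582. r_12(20) = 582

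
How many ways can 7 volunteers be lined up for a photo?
7! = 5040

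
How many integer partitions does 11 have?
Pentagonal recurrence p(n) = p(n-1) + p(n-2) - p(n-5) - p(n-7) + p(n-12) + p(n-15) - ... gives p(0..10) = 1, 1, 2, 3, 5, 7, 11, 15, 22, 30, 42. p(11) = p(10) + p(9) - p(6) - p(4) = 42 + 30 - 11 - 5 = 56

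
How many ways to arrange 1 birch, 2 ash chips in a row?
3! / (1! × 2!) = 3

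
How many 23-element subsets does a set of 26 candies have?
C(26,23) = 26!/(23!×3!) = 2600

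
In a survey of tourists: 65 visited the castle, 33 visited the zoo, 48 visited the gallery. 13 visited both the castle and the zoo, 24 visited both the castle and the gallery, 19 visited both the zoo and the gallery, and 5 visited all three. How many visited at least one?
|A∪B∪C| = 65+33+48-13-24-19+5 = 95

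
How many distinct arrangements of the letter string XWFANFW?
7! / (2! × 1! × 1! × 1! × 2!) = 1260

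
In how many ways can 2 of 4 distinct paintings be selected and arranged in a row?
P(4,2) = 4!/(4-2)! = 12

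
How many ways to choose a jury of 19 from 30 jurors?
C(30,19) = 30!/(19!×11!) = 54627300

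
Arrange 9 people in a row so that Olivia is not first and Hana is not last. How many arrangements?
By inclusion-exclusion: 9! - 2×(9-1)! + (9-2)! = 362880 - 80640 + 5040 = 287280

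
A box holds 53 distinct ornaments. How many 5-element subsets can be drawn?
C(53,5) = 53!/(5!×48!) = 2869685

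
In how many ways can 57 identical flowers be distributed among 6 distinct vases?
C(57+6-1, 6-1) = C(62, 5) = 6471002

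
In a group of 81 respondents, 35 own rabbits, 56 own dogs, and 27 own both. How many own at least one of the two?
|A∪B| = |A| + |B| - |A∩B| = 35 + 56 - 27 = 64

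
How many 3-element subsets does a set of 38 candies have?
C(38,3) = 38!/(3!×35!) = 8436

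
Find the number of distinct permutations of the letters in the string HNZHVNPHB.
9! / (2! × 1! × 3! × 1! × 1! × 1!) = 30240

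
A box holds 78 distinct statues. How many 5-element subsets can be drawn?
C(78,5) = 78!/(5!×73!) = 21111090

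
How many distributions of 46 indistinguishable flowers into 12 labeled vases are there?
C(46+12-1, 12-1) = C(57, 11) = 184509266760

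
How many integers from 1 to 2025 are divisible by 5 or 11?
⌊2025/5⌋ + ⌊2025/11⌋ - ⌊2025/55⌋ = 405 + 184 - 36 = 553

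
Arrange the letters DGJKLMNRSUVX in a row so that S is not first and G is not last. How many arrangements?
By inclusion-exclusion: 12! - 2×(12-1)! + (12-2)! = 479001600 - 79833600 + 3628800 = 402796800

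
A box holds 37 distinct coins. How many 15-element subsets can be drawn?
C(37,15) = 37!/(15!×22!) = 9364199760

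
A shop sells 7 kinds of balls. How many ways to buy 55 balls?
C(55+7-1, 7-1) = C(61, 6) = 55525372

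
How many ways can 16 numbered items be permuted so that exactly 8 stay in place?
Choose the 8 fixed points C(16,8) = 12870, derange the rest: !8 = Σ_{j=0}^{8} (-1)^j·8!/j! = 40320 - 40320 + 20160 - 6720 + 1680 - 336 + 56 - 8 + 1 = 14833. Product = 12870 × 14833 = 190900710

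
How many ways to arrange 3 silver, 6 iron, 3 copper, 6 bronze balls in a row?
18! / (3! × 6! × 3! × 6!) = 343062720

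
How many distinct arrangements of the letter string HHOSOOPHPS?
10! / (3! × 2! × 2! × 3!) = 25200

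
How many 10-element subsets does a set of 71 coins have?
C(71,10) = 71!/(10!×61!) = 461738052776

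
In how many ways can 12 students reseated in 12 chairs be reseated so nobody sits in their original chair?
!12 = Σ_{j=0}^{12} (-1)^j·12!/j! = 479001600 - 479001600 + 239500800 - 79833600 + 19958400 - 3991680 + 665280 - 95040 + 11880 - 1320 + 132 - 12 + 1 = 176214841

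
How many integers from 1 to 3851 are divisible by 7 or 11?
⌊3851/7⌋ + ⌊3851/11⌋ - ⌊3851/77⌋ = 550 + 350 - 50 = 850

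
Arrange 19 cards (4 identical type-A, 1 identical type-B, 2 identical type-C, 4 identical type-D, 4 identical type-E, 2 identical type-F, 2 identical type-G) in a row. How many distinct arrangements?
19! / (4! × 1! × 2! × 4! × 4! × 2! × 2!) = 1099944846000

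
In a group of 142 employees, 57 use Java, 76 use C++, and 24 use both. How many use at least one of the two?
|A∪B| = |A| + |B| - |A∩B| = 57 + 76 - 24 = 109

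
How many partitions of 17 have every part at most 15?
Let r_j(i) = number of partitions of i into parts ≤ j, for i = 0..17. r_1(i) = 1 for all i; r_j(i) = r_{j-1}(i) + r_j(i-j). Rows j = 2..15: ≤2: 1 1 2 2 3 3 4 4 5 5 6 6 7 7 8 8 9 9; ≤3: 1 1 2 3 4 5 7 8 10 12 14 16 19 21 24 27 30 33; ≤4: 1 1 2 3 5 6 9 11 15 18 23 27 34 39 47 54 64 72; ≤5: 1 1 2 3 5 7 10 13 18 23 30 37 47 57 70 84 101 119; ≤6: 1 1 2 3 5 7 11 14 20 26 35 44 58 71 90 110 136 163; ≤7: 1 1 2 3 5 7 11 15 21 28 38 49 65 82 105 131 164 201; ≤8: 1 1 2 3 5 7 11 15 22 29 40 52 70 89 116 146 186 230; ≤9: 1 1 2 3 5 7 11 15 22 30 41 54 73 94 123 157 201 252; ≤10: 1 1 2 3 5 7 11 15 22 30 42 55 75 97 128 164 212 267; ≤11: 1 1 2 3 5 7 11 15 22 30 42 56 76 99 131 169 219 278; ≤12: 1 1 2 3 5 7 11 15 22 30 42 56 77 100 133 172 224 285; ≤13: 1 1 2 3 5 7 11 15 22 30 42 56 77 101 134 174 227 290; ≤14: 1 1 2 3 5 7 11 15 22 30 42 56 77 101 135 175 229 293; ≤15: 1 1 2 3 5 7 11 15 22 30 42 56 77 101 135 176 230 295. r_15(17) = 295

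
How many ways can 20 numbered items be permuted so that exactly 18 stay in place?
Choose the 18 fixed points C(20,18) = 190, derange the rest: !2 = Σ_{j=0}^{2} (-1)^j·2!/j! = 2 - 2 + 1 = 1. Product = 190 × 1 = 190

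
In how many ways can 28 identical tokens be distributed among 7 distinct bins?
C(28+7-1, 7-1) = C(34, 6) = 1344904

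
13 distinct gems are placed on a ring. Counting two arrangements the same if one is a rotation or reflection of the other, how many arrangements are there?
(13-1)!/2 = 479001600/2 = 239500800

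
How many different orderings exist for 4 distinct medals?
4! = 24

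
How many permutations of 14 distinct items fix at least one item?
Complement of the derangements. !14 = Σ_{j=0}^{14} (-1)^j·14!/j! = 87178291200 - 87178291200 + 43589145600 - 14529715200 + 3632428800 - 726485760 + 121080960 - 17297280 + 2162160 - 240240 + 24024 - 2184 + 182 - 14 + 1 = 32071101049. 14! - !14 = 87178291200 - 32071101049 = 55107190151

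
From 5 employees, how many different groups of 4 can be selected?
C(5,4) = 5!/(4!×1!) = 5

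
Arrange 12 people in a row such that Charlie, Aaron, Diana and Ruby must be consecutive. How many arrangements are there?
Treat the 4 as one block: (12-4+1)! × 4! = 362880 × 24 = 8709120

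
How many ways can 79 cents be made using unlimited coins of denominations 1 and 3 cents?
Coefficient of x^79 in 1/(1-x^1) · 1/(1-x^3). Use j coins of 3 for j = 0..⌊79/3⌋ = 26, the rest in 1s: 26 + 1 = 27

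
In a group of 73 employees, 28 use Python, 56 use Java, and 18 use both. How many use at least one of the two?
|A∪B| = |A| + |B| - |A∩B| = 28 + 56 - 18 = 66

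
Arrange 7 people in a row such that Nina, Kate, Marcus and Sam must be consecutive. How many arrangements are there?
Treat the 4 as one block: (7-4+1)! × 4! = 24 × 24 = 576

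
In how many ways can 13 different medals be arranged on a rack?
13! = 6227020800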